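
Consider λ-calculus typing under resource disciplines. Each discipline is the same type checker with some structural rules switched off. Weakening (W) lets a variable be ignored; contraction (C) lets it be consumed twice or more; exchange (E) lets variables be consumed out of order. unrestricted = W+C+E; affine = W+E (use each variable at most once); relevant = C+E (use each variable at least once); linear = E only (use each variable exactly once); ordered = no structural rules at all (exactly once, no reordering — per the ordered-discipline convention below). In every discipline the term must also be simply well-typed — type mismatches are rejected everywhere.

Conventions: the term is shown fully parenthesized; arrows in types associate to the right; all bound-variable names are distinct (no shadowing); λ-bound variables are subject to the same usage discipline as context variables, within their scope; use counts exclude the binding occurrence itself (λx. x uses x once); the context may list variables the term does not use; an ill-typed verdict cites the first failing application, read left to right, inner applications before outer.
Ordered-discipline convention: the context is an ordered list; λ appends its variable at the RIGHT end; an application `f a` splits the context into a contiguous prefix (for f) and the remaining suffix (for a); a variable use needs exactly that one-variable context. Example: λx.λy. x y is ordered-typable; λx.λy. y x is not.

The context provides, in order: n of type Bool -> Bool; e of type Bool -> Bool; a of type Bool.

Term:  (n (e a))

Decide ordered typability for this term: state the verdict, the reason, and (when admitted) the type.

yes — one use each (n, e, a); ordered split holds; term : Bool
use counts: n=1; e=1; a=1
use order (left to right): n, e, a
typing: well-typed — term : Bool
per-discipline verdicts: ordered ✓ · linear ✓ · affine ✓ · relevant ✓ · unrestricted ✓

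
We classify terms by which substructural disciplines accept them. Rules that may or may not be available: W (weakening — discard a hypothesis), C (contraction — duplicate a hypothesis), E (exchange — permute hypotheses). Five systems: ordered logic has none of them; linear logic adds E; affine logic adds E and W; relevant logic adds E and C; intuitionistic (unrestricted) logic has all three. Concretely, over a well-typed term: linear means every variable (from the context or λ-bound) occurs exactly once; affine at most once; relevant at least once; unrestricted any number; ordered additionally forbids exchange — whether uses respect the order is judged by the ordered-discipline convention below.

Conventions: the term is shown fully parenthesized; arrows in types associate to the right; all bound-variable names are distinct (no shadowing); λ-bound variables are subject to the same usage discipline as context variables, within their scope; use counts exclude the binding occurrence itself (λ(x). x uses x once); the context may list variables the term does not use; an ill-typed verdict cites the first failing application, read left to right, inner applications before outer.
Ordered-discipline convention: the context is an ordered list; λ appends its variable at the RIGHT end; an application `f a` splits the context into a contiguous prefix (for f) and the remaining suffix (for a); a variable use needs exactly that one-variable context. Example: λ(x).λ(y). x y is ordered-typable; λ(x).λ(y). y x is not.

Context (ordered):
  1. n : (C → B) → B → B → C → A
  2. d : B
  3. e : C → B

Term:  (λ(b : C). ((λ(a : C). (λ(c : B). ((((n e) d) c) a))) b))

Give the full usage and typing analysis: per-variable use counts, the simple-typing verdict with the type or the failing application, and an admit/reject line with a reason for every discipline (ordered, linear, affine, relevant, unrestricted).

use counts: n ×1; d ×1; e ×1; b (λ-bound) ×1; a (λ-bound) ×1; c (λ-bound) ×1
left-to-right use order: n, e, d, c, a, b
typing: ✓ — C → B → A
ordered: ✗ — no ordered split (uses run n, e, d, c, a, b)
linear: ✓ — each of n, d, e, b, a, c used exactly once
affine: ✓ — none of n, d, e, b, a, c used more than once
relevant: ✓ — at least one use each (n, d, e, b, a, c)
unrestricted: ✓ — well-typed at C → B → A; no restrictions here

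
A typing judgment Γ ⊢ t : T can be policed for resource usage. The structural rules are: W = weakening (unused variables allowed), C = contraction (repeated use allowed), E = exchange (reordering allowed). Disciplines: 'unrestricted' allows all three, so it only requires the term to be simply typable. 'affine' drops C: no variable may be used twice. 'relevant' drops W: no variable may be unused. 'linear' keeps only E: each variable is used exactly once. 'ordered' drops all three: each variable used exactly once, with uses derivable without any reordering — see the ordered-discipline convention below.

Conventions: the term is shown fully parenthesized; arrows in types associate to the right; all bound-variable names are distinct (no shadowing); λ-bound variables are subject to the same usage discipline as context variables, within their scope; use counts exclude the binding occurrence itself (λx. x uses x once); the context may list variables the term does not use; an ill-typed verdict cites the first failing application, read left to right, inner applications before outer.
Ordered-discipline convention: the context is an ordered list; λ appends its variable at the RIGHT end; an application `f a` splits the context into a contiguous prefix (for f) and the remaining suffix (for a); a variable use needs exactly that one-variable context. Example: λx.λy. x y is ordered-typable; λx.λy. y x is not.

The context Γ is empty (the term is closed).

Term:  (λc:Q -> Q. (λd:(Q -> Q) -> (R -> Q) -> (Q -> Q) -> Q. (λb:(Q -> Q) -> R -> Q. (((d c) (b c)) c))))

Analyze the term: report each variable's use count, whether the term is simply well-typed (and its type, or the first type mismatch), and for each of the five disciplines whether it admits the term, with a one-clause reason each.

usage: c (bound) ×3; d (bound) ×1; b (bound) ×1
uses in reading order: d, c, b, c, c
typing: the term checks, with type (Q -> Q) -> ((Q -> Q) -> (R -> Q) -> (Q -> Q) -> Q) -> ((Q -> Q) -> R -> Q) -> Q
ordered: ✗, c ×3 used more than once (contraction)
linear: ✗, c ×3 used more than once (contraction)
affine: ✗, c ×3 used more than once (contraction)
relevant: ✓, at least one use each (c, d, b)
unrestricted: ✓, type-checks ((Q -> Q) -> ((Q -> Q) -> (R -> Q) -> (Q -> Q) -> Q) -> ((Q -> Q) -> R -> Q) -> Q) and nothing is barred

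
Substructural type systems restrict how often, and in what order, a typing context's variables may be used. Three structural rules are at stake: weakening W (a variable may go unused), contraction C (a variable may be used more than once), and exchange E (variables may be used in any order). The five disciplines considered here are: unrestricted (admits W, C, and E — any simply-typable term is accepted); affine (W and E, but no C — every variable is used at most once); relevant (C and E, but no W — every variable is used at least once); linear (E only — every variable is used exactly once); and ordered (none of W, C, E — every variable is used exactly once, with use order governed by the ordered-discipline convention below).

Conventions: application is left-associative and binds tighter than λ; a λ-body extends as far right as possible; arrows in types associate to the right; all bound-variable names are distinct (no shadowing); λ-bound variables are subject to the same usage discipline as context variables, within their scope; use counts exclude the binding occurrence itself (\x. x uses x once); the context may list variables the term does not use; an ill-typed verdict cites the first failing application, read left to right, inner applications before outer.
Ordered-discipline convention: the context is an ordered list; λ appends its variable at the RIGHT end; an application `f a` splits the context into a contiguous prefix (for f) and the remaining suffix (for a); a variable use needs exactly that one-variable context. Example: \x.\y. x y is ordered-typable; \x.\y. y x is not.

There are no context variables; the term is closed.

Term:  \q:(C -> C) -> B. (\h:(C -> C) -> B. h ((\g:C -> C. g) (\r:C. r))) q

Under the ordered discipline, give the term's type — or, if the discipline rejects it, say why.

term : ((C -> C) -> B) -> B
use counts: q (bound): 1, h (bound): 1, g (bound): 1, r (bound): 1
use order (left to right): h, g, r, q
typing: well-typed at ((C -> C) -> B) -> B
all disciplines: ordered ✓ | linear ✓ | affine ✓ | relevant ✓ | unrestricted ✓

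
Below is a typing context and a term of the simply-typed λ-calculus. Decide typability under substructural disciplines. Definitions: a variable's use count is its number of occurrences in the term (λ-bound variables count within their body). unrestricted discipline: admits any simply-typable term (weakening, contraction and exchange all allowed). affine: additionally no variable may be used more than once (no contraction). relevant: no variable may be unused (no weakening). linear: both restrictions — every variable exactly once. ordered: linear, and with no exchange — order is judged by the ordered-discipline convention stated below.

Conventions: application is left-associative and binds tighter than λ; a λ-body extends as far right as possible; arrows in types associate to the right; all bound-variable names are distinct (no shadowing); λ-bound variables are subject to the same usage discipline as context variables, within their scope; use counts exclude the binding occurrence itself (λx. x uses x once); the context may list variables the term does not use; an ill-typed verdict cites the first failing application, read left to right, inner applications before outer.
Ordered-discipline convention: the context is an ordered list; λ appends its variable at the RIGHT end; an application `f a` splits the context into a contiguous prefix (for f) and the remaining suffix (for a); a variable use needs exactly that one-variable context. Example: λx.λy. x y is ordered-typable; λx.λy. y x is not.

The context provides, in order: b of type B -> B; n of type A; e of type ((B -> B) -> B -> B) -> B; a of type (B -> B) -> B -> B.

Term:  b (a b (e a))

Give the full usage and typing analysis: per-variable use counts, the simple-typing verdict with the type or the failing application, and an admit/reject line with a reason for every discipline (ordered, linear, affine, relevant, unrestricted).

use counts: b: 2×, n: 0×, e: 1×, a: 2×
use order (left to right): b, a, b, e, a
typing: the term checks, with type B
ordered: ✗ — repeated use of b ×2, a ×2; n left unused
linear: ✗ — repeated use of b ×2, a ×2; n left unused
affine: ✗ — repeated use of b ×2, a ×2
relevant: ✗ — n left unused
unrestricted: ✓ — well-typed at B; no restrictions here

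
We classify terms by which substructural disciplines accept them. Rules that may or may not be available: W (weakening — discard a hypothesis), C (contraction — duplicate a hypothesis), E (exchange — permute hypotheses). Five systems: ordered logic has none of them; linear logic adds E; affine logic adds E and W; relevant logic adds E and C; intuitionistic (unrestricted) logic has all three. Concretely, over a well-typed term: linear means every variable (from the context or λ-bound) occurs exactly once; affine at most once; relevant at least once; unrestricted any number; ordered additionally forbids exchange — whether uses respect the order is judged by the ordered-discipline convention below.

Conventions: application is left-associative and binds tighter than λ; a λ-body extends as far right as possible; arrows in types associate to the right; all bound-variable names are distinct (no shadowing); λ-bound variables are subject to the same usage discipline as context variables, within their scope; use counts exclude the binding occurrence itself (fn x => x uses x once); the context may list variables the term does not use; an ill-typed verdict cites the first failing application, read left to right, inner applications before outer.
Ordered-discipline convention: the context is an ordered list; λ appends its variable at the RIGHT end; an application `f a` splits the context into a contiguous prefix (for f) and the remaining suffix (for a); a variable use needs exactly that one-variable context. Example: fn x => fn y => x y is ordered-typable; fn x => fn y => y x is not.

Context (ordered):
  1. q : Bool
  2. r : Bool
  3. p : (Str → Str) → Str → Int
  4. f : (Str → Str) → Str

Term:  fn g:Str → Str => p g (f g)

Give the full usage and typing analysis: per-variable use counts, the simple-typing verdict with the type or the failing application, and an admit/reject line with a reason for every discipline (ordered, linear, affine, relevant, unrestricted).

variable uses: q: 0, r: 0, p: 1, f: 1, g [bound]: 2
order of uses: p, g, f, g
typing: well-typed at (Str → Str) → Int
ordered: ✗ — repeated use of g ×2; unused: q, r — weakening required
linear: ✗ — repeated use of g ×2; unused: q, r — weakening required
affine: ✗ — repeated use of g ×2
relevant: ✗ — unused: q, r — weakening required
unrestricted: ✓ — well-typed at (Str → Str) → Int; no restrictions here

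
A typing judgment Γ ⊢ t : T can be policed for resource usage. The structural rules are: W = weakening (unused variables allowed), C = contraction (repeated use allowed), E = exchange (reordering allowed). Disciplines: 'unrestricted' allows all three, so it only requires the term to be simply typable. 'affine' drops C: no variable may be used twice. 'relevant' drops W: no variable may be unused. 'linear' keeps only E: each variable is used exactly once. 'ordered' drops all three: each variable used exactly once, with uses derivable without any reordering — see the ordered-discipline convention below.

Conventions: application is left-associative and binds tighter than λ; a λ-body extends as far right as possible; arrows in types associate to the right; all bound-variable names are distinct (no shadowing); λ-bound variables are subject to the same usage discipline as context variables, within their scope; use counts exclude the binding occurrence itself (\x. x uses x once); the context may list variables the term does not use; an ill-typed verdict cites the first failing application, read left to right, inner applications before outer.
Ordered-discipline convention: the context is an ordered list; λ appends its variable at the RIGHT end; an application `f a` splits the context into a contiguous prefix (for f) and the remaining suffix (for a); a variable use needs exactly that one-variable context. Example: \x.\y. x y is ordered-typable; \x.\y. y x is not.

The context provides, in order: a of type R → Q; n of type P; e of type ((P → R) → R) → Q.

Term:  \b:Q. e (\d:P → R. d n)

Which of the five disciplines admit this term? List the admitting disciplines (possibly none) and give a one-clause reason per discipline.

admitting disciplines: affine, unrestricted
usage: a ×0; n ×1; e ×1; b (bound) ×0; d (bound) ×1
left-to-right use order: e, d, n
typing: ✓ — Q → Q
ordered ✗ (unused: a, b — weakening required)
linear ✗ (unused: a, b — weakening required)
affine ✓ (at most one use each (a, n, e, b, d))
relevant ✗ (unused: a, b — weakening required)
unrestricted ✓ (typability at Q → Q is all that's needed)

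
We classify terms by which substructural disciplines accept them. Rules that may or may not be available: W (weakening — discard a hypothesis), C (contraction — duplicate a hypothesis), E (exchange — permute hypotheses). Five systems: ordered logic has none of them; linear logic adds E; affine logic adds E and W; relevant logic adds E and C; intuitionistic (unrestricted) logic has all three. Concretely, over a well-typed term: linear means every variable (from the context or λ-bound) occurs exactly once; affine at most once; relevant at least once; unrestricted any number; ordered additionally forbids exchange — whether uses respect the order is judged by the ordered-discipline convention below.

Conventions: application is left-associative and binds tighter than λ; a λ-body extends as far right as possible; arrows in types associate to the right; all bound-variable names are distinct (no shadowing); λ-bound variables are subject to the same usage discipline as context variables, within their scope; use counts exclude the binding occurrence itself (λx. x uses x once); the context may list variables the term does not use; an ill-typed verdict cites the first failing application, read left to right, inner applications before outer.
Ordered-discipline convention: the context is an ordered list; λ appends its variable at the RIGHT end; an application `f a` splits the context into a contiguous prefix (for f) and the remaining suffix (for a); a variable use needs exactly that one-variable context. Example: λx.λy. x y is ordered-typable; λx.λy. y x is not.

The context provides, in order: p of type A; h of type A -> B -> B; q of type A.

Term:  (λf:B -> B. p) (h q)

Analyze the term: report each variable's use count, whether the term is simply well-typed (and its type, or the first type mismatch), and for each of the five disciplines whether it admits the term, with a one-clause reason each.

usage: p=1, h=1, q=1, f (bound)=0
uses in reading order: p, h, q
typing: well-typed at A
ordered: ✗ — f left unused
linear: ✗ — f left unused
affine: ✓ — p, h, q, f: no repeats, contraction unneeded
relevant: ✗ — f left unused
unrestricted: ✓ — type-checks (A) and nothing is barred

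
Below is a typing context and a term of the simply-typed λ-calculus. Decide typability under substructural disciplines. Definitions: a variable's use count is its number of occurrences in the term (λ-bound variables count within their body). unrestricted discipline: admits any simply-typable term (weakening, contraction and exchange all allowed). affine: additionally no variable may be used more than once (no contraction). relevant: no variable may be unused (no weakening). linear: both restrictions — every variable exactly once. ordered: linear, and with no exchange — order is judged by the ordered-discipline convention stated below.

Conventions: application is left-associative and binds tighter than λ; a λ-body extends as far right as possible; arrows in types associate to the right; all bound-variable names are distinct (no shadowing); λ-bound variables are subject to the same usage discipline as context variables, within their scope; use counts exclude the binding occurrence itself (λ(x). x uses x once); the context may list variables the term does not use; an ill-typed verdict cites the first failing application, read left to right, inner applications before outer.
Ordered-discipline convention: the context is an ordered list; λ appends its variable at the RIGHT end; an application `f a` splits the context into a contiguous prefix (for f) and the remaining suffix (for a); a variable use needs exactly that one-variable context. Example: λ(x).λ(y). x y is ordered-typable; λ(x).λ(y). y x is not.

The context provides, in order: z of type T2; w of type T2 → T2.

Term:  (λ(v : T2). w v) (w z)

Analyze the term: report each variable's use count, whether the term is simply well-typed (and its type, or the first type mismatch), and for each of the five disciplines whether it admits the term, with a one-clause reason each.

variable uses: z: 1×; w: 2×; v [bound]: 1×
left-to-right use order: w, v, w, z
typing: the term checks, with type T2
ordered: ✗, repeated use of w ×2
linear: ✗, repeated use of w ×2
affine: ✗, repeated use of w ×2
relevant: ✓, z, w, v: all used, weakening unneeded
unrestricted: ✓, simply typable at T2; W, C, E all held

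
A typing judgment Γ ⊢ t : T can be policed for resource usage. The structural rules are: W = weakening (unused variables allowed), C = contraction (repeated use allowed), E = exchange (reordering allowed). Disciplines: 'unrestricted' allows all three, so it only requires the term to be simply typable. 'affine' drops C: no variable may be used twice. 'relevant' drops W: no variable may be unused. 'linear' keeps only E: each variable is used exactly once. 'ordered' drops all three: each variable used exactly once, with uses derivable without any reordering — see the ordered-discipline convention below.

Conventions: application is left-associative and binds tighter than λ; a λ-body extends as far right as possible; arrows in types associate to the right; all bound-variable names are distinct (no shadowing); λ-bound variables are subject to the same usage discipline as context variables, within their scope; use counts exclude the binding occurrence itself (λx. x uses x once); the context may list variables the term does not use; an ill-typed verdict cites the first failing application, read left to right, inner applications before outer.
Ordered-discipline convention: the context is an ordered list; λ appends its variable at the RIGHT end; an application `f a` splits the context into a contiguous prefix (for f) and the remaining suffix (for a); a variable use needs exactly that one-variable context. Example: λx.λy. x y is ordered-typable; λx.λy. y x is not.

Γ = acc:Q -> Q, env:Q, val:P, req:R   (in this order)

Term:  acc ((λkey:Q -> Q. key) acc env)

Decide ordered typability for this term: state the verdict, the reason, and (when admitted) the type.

no — acc ×2 used more than once (contraction); unused: val, req — weakening required
counts: acc ×2; env ×1; val ×0; req ×0; key (bound) ×1
left-to-right use order: acc, key, acc, env
typing: the term checks, with type Q
per-discipline verdicts: ordered ✗ | linear ✗ | affine ✗ | relevant ✗ | unrestricted ✓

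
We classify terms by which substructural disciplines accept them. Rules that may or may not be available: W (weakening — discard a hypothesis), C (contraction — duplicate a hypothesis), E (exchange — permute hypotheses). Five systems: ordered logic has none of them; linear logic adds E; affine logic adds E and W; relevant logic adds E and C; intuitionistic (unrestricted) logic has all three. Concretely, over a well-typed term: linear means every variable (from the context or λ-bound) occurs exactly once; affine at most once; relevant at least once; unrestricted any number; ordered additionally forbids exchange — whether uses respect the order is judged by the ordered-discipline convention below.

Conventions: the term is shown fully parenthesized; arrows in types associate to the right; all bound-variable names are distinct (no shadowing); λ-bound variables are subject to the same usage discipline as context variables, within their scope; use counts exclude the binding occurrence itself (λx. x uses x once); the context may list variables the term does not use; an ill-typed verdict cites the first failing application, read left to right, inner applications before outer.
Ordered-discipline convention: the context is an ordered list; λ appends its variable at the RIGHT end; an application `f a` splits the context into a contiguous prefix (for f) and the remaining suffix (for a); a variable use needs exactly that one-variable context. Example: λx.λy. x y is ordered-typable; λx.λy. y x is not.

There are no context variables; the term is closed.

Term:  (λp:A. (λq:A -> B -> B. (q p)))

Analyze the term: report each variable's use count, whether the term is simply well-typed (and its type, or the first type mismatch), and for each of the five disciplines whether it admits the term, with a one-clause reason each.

use counts: p [bound]: 1, q [bound]: 1
order of uses: q, p
typing: well-typed at A -> (A -> B -> B) -> B -> B
ordered: ✗ — no contiguous prefix/suffix split fits q, p
linear: ✓ — each of p, q used exactly once
affine: ✓ — none of p, q used more than once
relevant: ✓ — none of p, q goes unused
unrestricted: ✓ — type-checks (A -> (A -> B -> B) -> B -> B) and nothing is barred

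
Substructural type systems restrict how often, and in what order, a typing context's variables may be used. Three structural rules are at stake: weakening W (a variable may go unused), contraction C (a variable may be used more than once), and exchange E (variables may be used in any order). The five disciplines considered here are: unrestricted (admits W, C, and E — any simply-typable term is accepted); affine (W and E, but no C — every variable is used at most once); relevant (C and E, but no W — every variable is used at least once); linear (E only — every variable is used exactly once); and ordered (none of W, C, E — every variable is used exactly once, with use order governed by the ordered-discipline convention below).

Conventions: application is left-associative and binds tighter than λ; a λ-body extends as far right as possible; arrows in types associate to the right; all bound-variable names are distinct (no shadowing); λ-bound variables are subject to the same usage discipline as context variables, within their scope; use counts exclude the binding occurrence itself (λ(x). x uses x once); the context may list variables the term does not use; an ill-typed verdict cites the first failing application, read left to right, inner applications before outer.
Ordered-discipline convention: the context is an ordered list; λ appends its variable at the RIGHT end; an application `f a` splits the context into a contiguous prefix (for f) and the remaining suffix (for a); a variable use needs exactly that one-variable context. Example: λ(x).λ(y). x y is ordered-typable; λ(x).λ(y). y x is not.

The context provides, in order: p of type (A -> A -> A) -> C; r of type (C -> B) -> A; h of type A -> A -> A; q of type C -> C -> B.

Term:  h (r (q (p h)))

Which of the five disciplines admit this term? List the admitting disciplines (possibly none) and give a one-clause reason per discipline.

accepted by: relevant, unrestricted
variable uses: p ×1; r ×1; h ×2; q ×1
uses in reading order: h, r, q, p, h
typing: ✓ — A -> A
ordered: ✗, needs contraction — h ×2
linear: ✗, needs contraction — h ×2
affine: ✗, needs contraction — h ×2
relevant: ✓, every one of p, r, h, q appears
unrestricted: ✓, type-checks (A -> A) and nothing is barred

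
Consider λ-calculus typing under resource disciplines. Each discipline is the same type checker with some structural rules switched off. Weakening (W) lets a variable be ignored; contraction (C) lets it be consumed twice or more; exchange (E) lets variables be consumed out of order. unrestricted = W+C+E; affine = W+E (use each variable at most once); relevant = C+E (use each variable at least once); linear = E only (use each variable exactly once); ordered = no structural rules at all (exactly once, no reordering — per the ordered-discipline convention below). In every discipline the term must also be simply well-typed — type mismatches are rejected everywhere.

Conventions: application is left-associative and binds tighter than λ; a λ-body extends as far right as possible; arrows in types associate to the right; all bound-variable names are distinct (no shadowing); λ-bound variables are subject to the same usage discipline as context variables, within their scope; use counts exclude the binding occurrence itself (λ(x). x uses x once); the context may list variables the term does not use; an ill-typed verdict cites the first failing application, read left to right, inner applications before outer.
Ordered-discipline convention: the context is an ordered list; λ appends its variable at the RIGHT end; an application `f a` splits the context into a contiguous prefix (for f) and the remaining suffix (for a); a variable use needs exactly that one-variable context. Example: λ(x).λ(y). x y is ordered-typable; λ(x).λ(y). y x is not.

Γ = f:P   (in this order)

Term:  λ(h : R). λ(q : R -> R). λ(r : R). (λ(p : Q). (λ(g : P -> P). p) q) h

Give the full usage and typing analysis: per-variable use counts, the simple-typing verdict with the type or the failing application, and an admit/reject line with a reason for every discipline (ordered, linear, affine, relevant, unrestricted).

use counts: f: 0×; h (λ-bound): 1×; q (λ-bound): 1×; r (λ-bound): 0×; p (λ-bound): 1×; g (λ-bound): 0×
order of uses: p, q, h
typing: ill-typed: argument of type R -> R where P -> P is required
ordered ✗ (the type mismatch rejects it)
linear ✗ (not simply typable)
affine ✗ (fails simple typing)
relevant ✗ (a type mismatch blocks all five)
unrestricted ✗ (the type mismatch rejects it)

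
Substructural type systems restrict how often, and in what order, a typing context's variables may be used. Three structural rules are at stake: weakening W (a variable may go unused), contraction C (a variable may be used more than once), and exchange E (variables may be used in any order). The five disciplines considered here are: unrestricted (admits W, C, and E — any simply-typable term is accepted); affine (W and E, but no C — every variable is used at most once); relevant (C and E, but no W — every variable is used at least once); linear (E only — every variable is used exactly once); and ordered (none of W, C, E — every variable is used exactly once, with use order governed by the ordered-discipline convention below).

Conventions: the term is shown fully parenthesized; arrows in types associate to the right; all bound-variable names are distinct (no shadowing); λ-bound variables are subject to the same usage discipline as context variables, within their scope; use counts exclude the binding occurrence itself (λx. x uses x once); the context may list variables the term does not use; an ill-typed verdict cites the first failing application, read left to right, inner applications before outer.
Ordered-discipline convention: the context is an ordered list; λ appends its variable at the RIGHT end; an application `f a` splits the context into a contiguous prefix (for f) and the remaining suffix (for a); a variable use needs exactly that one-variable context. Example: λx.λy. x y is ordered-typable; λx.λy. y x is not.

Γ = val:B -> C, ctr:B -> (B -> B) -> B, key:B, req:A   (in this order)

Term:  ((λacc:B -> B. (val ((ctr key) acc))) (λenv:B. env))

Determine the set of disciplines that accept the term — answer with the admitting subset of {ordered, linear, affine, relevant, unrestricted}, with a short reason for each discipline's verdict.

admitting disciplines: affine, unrestricted
usage: val ×1; ctr ×1; key ×1; req ×0; acc (λ-bound) ×1; env (λ-bound) ×1
uses in reading order: val, ctr, key, acc, env
typing: ✓ — C
ordered ✗ (needs weakening: req unused)
linear ✗ (needs weakening: req unused)
affine ✓ (at most one use each (val, ctr, key, req, acc, env))
relevant ✗ (needs weakening: req unused)
unrestricted ✓ (typability at C is all that's needed)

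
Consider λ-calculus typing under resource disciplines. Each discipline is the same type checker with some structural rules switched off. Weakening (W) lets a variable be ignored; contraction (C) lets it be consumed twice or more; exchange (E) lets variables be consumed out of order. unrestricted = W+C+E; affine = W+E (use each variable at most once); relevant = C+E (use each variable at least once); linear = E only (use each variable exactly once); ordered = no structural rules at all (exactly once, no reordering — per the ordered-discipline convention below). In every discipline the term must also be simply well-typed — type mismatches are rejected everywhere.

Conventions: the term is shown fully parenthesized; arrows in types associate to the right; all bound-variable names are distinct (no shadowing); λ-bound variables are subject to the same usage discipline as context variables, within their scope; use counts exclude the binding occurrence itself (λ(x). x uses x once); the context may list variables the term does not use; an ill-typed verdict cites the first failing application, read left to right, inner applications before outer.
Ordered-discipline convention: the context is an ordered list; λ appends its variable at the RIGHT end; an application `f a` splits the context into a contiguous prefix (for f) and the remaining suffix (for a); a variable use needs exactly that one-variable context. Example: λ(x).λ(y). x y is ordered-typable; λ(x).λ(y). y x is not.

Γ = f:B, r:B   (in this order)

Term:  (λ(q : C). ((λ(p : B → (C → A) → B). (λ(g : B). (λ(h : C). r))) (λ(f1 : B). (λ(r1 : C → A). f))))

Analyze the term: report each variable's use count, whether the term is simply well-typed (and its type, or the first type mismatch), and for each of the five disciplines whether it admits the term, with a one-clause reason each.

variable uses: f: 1×; r: 1×; q [bound]: 0×; p [bound]: 0×; g [bound]: 0×; h [bound]: 0×; f1 [bound]: 0×; r1 [bound]: 0×
use order (left to right): r, f
typing: well-typed — term : C → B → C → B
ordered: ✗, needs weakening: q, p, g, h, f1, r1 unused
linear: ✗, needs weakening: q, p, g, h, f1, r1 unused
affine: ✓, at most one use each (f, r, q, p, g, h, f1, r1)
relevant: ✗, needs weakening: q, p, g, h, f1, r1 unused
unrestricted: ✓, simply typable at C → B → C → B; W, C, E all held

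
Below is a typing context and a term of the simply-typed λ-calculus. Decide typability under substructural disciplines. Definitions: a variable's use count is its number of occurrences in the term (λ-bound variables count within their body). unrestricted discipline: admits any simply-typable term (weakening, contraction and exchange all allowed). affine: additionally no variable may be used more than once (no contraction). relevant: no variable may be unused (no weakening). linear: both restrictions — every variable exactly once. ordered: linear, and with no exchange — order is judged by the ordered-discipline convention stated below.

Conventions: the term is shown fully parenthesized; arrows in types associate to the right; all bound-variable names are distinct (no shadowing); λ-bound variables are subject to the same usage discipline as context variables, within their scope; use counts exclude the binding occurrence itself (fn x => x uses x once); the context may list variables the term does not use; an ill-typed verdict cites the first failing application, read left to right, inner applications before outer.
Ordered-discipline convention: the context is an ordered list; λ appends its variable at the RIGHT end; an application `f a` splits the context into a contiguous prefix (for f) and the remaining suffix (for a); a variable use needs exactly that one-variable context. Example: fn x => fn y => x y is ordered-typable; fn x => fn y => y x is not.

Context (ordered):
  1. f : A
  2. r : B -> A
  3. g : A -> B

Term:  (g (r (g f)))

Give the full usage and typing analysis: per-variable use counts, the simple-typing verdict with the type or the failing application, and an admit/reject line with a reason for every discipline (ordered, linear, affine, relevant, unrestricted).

usage: f: 1×; r: 1×; g: 2×
order of uses: g, r, g, f
typing: ✓ — B
ordered: ✗, uses contraction: g ×2
linear: ✗, uses contraction: g ×2
affine: ✗, uses contraction: g ×2
relevant: ✓, f, r, g: all used, weakening unneeded
unrestricted: ✓, simply typable at B; W, C, E all held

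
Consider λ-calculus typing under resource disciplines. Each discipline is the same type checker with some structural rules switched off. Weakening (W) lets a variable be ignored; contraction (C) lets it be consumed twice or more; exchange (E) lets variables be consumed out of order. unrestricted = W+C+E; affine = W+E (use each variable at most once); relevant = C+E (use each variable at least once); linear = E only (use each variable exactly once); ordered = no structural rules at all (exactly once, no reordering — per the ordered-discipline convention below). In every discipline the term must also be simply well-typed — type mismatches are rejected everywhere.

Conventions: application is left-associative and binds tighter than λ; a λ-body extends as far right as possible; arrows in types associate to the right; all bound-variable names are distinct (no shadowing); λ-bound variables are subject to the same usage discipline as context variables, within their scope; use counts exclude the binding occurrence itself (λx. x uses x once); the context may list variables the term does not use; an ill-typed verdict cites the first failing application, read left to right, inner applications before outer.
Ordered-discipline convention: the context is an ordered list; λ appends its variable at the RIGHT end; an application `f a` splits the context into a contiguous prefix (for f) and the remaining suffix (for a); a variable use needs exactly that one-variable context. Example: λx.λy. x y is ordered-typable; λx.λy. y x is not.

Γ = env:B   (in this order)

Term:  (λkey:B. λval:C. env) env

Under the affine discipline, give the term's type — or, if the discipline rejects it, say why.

not well-typed under affine — needs contraction — env ×2
use counts: env: 2×, key (bound): 0×, val (bound): 0×
left-to-right use order: env, env
typing: well-typed at C -> B
summary: ordered ✗ · linear ✗ · affine ✗ · relevant ✗ · unrestricted ✓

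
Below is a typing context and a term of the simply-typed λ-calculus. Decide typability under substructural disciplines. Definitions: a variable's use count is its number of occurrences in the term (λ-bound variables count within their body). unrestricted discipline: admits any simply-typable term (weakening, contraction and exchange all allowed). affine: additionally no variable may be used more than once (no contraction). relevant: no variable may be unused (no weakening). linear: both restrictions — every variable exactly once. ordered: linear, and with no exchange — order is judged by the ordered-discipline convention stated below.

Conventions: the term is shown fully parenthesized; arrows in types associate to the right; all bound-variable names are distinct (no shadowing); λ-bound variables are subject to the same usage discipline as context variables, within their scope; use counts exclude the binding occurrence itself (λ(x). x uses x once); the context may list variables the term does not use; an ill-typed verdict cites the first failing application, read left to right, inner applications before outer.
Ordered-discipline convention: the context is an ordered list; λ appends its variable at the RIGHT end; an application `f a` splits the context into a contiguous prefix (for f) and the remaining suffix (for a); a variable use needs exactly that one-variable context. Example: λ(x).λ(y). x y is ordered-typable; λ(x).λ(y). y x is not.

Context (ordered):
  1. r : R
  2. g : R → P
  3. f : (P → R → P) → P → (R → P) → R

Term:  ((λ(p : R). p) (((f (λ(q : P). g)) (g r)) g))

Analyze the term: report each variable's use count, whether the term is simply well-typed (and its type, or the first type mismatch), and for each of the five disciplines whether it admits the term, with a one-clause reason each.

variable uses: r ×1, g ×3, f ×1, p (bound) ×1, q (bound) ×0
uses in reading order: p, f, g, g, r, g
typing: well-typed at R
ordered: ✗ — g ×3 used more than once (contraction); q never used (weakening)
linear: ✗ — g ×3 used more than once (contraction); q never used (weakening)
affine: ✗ — g ×3 used more than once (contraction)
relevant: ✗ — q never used (weakening)
unrestricted: ✓ — typability at R is all that's needed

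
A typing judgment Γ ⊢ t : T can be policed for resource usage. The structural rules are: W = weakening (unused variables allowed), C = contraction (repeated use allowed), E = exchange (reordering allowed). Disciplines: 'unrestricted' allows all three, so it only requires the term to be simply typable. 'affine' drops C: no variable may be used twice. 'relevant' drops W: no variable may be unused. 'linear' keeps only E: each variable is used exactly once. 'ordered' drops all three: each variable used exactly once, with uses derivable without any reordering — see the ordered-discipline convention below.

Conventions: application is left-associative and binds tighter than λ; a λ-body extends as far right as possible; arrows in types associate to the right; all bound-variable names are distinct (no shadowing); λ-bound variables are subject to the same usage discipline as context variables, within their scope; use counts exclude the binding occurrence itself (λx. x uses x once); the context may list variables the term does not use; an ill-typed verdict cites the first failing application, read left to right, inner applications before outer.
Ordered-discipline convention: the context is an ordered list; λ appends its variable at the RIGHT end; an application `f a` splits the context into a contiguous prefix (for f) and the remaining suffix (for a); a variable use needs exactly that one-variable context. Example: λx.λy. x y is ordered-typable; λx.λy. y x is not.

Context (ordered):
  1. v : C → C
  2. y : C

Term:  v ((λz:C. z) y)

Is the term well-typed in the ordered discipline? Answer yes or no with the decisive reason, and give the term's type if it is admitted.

yes — v, y, z: once each, no exchange needed; term : C
use counts: v: 1×; y: 1×; z (bound): 1×
left-to-right use order: v, z, y
typing: ✓ — C
all disciplines: ordered ✓; linear ✓; affine ✓; relevant ✓; unrestricted ✓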